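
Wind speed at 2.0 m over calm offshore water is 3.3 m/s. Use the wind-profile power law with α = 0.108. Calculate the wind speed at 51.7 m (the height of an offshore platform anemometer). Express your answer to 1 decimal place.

4.7 m/s

Power-law profile: V₂ = V₁ · (z₂/z₁)^α
V₂ = 3.3 × (51.7/2.0)^0.108 = 3.3 × (25.8500)^0.108
    = 3.3 × 1.4208 = 4.6888 m/s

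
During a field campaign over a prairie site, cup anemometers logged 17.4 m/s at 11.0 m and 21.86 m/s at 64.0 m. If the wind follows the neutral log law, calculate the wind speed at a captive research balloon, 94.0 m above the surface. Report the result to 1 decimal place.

Log law: V ∝ ln(z/z₀). From the pair, with r = V₁/V₂ = 0.79597,
ln z₀ = (ln z₁ − r·ln z₂)/(1 − r) = (2.3979 − 0.79597×4.1589)/0.20403 = -4.4723 → z₀ = 0.01142 m
V₃ = V₁ · ln(z₃/z₀)/ln(z₁/z₀) = 17.4 × 9.0156/6.8702 = 22.8336 m/s

22.8 m/s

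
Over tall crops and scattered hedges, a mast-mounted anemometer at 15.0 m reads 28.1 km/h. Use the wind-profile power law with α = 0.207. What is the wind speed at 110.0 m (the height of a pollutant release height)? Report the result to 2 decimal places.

42.44 km/h

Power-law profile: V₂ = V₁ · (z₂/z₁)^α
V₂ = 28.1 × (110.0/15.0)^0.207 = 28.1 × (7.3333)^0.207
    = 28.1 × 1.5105 = 42.4447 km/h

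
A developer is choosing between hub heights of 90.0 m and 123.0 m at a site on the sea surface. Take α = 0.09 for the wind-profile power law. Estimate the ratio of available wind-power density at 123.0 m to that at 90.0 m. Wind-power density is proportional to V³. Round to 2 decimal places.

Speed ratio: V_B/V_A = (z_B/z_A)^α = (123.0/90.0)^0.09 = (1.3667)^0.09 = 1.02851
Power-density ratio: P_B/P_A = (V_B/V_A)³ = (1.02851)³ = 1.08800

1.09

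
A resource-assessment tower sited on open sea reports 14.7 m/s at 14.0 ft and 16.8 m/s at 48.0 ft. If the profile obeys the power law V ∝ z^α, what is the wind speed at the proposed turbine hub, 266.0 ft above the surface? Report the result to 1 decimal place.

20.2 m/s

First find α: α = ln(V₂/V₁)/ln(z₂/z₁) = ln(16.8/14.7)/ln(48.0/14.0) = 0.13353/1.23214 = 0.1084
Extrapolate from 48.0 ft to 266.0 ft: V₃ = 16.8 × (266.0/48.0)^0.1084 = 16.8 × 1.2039 = 20.2255 m/s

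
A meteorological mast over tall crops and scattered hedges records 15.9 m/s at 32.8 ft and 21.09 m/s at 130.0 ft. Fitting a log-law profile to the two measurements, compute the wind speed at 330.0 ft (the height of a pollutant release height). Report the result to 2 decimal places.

24.60 m/s

Log law: V ∝ ln(z/z₀). From the pair, with r = V₁/V₂ = 0.75391,
ln z₀ = (ln z₁ − r·ln z₂)/(1 − r) = (3.4904 − 0.75391×4.8675)/0.24609 = -0.7285 → z₀ = 0.4827 ft
V₃ = V₁ · ln(z₃/z₀)/ln(z₁/z₀) = 15.9 × 6.5275/4.2189 = 24.6008 m/s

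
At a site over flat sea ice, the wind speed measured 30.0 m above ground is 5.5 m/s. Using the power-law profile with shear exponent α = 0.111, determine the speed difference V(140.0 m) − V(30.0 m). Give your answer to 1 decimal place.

Power law: V₂ = V₁ · (z₂/z₁)^α = 5.5 × (4.6667)^0.111 = 6.5256 m/s
ΔV = 6.5256 − 5.5 = 1.0256 m/s

1.0 m/s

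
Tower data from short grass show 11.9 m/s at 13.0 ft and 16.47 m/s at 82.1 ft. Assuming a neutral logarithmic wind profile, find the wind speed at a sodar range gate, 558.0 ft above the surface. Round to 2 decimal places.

21.22 m/s

Log law: V ∝ ln(z/z₀). From the pair, with r = V₁/V₂ = 0.72253,
ln z₀ = (ln z₁ − r·ln z₂)/(1 − r) = (2.5649 − 0.72253×4.4079)/0.27747 = -2.2341 → z₀ = 0.1071 ft
V₃ = V₁ · ln(z₃/z₀)/ln(z₁/z₀) = 11.9 × 8.5584/4.7990 = 21.2221 m/s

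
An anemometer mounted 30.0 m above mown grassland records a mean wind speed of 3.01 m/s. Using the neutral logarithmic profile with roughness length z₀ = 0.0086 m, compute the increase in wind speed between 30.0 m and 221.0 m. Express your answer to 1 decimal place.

0.7 m/s

Log law: V₂ = V₁ · ln(z₂/z₀)/ln(z₁/z₀) = 3.01 × 10.1542/8.1572 = 3.7469 m/s
ΔV = 3.7469 − 3.01 = 0.7369 m/s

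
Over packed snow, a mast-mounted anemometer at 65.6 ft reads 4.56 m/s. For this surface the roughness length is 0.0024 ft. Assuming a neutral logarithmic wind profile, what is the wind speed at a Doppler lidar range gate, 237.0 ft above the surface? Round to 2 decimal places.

Log law: V(z) ∝ ln(z/z₀), so V₂/V₁ = ln(z₂/z₀) / ln(z₁/z₀).
ln(237.0/0.0024) = 11.5003, ln(65.6/0.0024) = 10.2159
V₂ = 4.56 × 11.5003/10.2159 = 4.56 × 1.1257 = 5.1333 m/s

5.13 m/s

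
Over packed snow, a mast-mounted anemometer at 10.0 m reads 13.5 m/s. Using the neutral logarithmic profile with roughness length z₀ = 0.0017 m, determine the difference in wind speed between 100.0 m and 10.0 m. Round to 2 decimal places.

3.58 m/s

Log law: V₂ = V₁ · ln(z₂/z₀)/ln(z₁/z₀) = 13.5 × 10.9823/8.6797 = 17.0813 m/s
ΔV = 17.0813 − 13.5 = 3.5813 m/s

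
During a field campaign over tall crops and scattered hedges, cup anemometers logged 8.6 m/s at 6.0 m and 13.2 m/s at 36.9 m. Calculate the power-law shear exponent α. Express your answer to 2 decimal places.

Power law: V₂/V₁ = (z₂/z₁)^α ⇒ α = ln(V₂/V₁) / ln(z₂/z₁)
α = ln(13.2/8.6) / ln(36.9/6.0) = ln(1.5349) / ln(6.1500)
  = 0.42845 / 1.81645 = 0.23587

α ≈ 0.24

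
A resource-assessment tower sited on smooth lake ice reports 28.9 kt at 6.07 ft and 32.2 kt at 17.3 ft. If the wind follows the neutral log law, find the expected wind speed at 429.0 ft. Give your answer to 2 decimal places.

42.32 kt

Log law: V ∝ ln(z/z₀). From the pair, with r = V₁/V₂ = 0.89752,
ln z₀ = (ln z₁ − r·ln z₂)/(1 − r) = (1.8034 − 0.89752×2.8507)/0.10248 = -7.3689 → z₀ = 0.0006306 ft
V₃ = V₁ · ln(z₃/z₀)/ln(z₁/z₀) = 28.9 × 13.4303/9.1722 = 42.3165 kt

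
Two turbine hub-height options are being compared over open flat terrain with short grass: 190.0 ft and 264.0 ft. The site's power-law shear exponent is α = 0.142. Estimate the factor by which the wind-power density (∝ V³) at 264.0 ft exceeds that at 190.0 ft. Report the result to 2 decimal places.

1.15

Speed ratio: V_B/V_A = (z_B/z_A)^α = (264.0/190.0)^0.142 = (1.3895)^0.142 = 1.04782
Power-density ratio: P_B/P_A = (V_B/V_A)³ = (1.04782)³ = 1.15041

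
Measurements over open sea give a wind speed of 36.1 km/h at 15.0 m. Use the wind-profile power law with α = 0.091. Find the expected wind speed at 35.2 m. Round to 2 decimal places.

Power-law profile: V₂ = V₁ · (z₂/z₁)^α
V₂ = 36.1 × (35.2/15.0)^0.091 = 36.1 × (2.3467)^0.091
    = 36.1 × 1.0807 = 39.0138 km/h

39.01 km/h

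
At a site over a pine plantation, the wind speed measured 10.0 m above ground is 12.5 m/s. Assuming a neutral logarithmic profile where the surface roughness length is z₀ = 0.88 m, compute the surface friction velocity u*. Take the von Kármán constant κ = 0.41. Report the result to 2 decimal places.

Log law: V(z) = (u*/κ) · ln(z/z₀) ⇒ u* = κ · V / ln(z/z₀)
u* = 0.41 × 12.5 / ln(10.0/0.88) = 0.41 × 12.5 / 2.4304
   = 5.1250 / 2.4304 = 2.1087 m/s

u* ≈ 2.11 m/s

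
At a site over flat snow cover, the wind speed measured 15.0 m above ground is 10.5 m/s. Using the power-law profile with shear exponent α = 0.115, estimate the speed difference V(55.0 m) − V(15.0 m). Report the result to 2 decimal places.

1.69 m/s

Power law: V₂ = V₁ · (z₂/z₁)^α = 10.5 × (3.6667)^0.115 = 12.1922 m/s
ΔV = 12.1922 − 10.5 = 1.6922 m/s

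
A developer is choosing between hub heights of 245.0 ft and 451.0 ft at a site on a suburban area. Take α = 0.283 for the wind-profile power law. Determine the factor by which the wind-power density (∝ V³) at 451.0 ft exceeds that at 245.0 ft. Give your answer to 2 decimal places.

Speed ratio: V_B/V_A = (z_B/z_A)^α = (451.0/245.0)^0.283 = (1.8408)^0.283 = 1.18850
Power-density ratio: P_B/P_A = (V_B/V_A)³ = (1.18850)³ = 1.67878

1.68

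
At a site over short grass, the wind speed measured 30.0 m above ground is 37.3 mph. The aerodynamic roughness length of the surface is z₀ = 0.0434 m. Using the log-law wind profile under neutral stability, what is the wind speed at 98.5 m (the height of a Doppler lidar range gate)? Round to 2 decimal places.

44.08 mph

Log law: V(z) ∝ ln(z/z₀), so V₂/V₁ = ln(z₂/z₀) / ln(z₁/z₀).
ln(98.5/0.0434) = 7.7274, ln(30.0/0.0434) = 6.5385
V₂ = 37.3 × 7.7274/6.5385 = 37.3 × 1.1818 = 44.0821 mph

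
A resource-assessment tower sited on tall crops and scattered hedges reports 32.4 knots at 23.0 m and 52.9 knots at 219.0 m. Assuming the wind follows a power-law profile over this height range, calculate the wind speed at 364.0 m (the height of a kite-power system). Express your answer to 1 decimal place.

59.1 knots

First find α: α = ln(V₂/V₁)/ln(z₂/z₁) = ln(52.9/32.4)/ln(219.0/23.0) = 0.49024/2.25358 = 0.2175
Extrapolate from 219.0 m to 364.0 m: V₃ = 52.9 × (364.0/219.0)^0.2175 = 52.9 × 1.1169 = 59.0823 knots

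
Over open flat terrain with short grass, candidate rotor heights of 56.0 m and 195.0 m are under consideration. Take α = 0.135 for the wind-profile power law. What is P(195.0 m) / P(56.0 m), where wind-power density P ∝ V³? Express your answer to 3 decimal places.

Speed ratio: V_B/V_A = (z_B/z_A)^α = (195.0/56.0)^0.135 = (3.4821)^0.135 = 1.18345
Power-density ratio: P_B/P_A = (V_B/V_A)³ = (1.18345)³ = 1.65748

1.657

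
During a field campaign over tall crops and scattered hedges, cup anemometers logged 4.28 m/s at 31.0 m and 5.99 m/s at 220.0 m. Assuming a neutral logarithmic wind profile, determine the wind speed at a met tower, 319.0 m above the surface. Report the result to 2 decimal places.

6.31 m/s

Log law: V ∝ ln(z/z₀). From the pair, with r = V₁/V₂ = 0.71452,
ln z₀ = (ln z₁ − r·ln z₂)/(1 − r) = (3.4340 − 0.71452×5.3936)/0.28548 = -1.4708 → z₀ = 0.2297 m
V₃ = V₁ · ln(z₃/z₀)/ln(z₁/z₀) = 4.28 × 7.2360/4.9048 = 6.3142 m/s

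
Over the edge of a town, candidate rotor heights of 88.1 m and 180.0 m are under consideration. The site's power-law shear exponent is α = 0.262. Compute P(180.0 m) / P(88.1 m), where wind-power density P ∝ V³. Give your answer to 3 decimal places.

1.753

Speed ratio: V_B/V_A = (z_B/z_A)^α = (180.0/88.1)^0.262 = (2.0431)^0.262 = 1.20586
Power-density ratio: P_B/P_A = (V_B/V_A)³ = (1.20586)³ = 1.75345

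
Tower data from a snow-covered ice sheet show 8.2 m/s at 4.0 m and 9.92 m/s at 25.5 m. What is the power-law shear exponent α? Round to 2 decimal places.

Power law: V₂/V₁ = (z₂/z₁)^α ⇒ α = ln(V₂/V₁) / ln(z₂/z₁)
α = ln(9.92/8.2) / ln(25.5/4.0) = ln(1.2098) / ln(6.3750)
  = 0.19042 / 1.85238 = 0.10280

α ≈ 0.10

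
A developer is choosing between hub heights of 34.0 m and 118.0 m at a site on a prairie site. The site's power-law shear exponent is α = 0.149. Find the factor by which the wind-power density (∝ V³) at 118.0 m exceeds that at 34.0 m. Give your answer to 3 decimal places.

Speed ratio: V_B/V_A = (z_B/z_A)^α = (118.0/34.0)^0.149 = (3.4706)^0.149 = 1.20370
Power-density ratio: P_B/P_A = (V_B/V_A)³ = (1.20370)³ = 1.74406

1.744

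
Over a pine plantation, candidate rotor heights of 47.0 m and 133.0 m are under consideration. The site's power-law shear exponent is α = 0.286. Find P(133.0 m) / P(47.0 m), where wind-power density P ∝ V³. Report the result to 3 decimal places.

Speed ratio: V_B/V_A = (z_B/z_A)^α = (133.0/47.0)^0.286 = (2.8298)^0.286 = 1.34649
Power-density ratio: P_B/P_A = (V_B/V_A)³ = (1.34649)³ = 2.44121

2.441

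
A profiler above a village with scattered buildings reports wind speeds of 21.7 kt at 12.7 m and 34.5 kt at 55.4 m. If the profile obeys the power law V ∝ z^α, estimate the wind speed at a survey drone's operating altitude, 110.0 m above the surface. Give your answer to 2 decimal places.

42.81 kt

First find α: α = ln(V₂/V₁)/ln(z₂/z₁) = ln(34.5/21.7)/ln(55.4/12.7) = 0.46365/1.47298 = 0.3148
Extrapolate from 55.4 m to 110.0 m: V₃ = 34.5 × (110.0/55.4)^0.3148 = 34.5 × 1.2410 = 42.8138 kt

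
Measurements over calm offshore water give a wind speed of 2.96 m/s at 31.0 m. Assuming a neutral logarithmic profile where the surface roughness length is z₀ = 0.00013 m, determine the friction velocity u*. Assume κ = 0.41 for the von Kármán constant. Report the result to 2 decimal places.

u* ≈ 0.10 m/s

Log law: V(z) = (u*/κ) · ln(z/z₀) ⇒ u* = κ · V / ln(z/z₀)
u* = 0.41 × 2.96 / ln(31.0/0.00013) = 0.41 × 2.96 / 12.3820
   = 1.2136 / 12.3820 = 0.0980 m/s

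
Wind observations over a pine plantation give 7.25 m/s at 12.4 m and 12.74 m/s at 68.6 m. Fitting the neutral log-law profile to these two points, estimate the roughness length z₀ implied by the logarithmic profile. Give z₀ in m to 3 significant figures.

Log law: V(z) ∝ ln(z/z₀). With r = V₁/V₂ = 7.25/12.74 = 0.56907,
r · ln(z₂/z₀) = ln(z₁/z₀) ⇒ ln z₀ = (ln z₁ − r·ln z₂)/(1 − r)
ln z₀ = (2.51770 − 0.56907×4.22829) / 0.43093 = 0.2587
z₀ = exp(0.2587) = 1.295 m

z₀ ≈ 1.30 m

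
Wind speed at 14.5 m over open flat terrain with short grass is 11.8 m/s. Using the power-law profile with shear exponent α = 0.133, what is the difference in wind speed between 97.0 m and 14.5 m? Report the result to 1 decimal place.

3.4 m/s

Power law: V₂ = V₁ · (z₂/z₁)^α = 11.8 × (6.6897)^0.133 = 15.1936 m/s
ΔV = 15.1936 − 11.8 = 3.3936 m/s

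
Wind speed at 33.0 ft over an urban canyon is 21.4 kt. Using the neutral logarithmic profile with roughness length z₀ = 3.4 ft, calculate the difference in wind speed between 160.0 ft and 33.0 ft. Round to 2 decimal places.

Log law: V₂ = V₁ · ln(z₂/z₀)/ln(z₁/z₀) = 21.4 × 3.8514/2.2727 = 36.2647 kt
ΔV = 36.2647 − 21.4 = 14.8647 kt

14.86 kt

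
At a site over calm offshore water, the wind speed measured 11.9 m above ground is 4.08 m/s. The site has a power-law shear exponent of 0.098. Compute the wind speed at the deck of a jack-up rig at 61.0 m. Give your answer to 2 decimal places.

4.79 m/s

Power-law profile: V₂ = V₁ · (z₂/z₁)^α
V₂ = 4.08 × (61.0/11.9)^0.098 = 4.08 × (5.1261)^0.098
    = 4.08 × 1.1737 = 4.7887 m/s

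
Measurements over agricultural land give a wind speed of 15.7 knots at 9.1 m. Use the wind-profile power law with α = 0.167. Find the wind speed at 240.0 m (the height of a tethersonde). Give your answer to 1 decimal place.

27.1 knots

Power-law profile: V₂ = V₁ · (z₂/z₁)^α
V₂ = 15.7 × (240.0/9.1)^0.167 = 15.7 × (26.3736)^0.167
    = 15.7 × 1.7272 = 27.1166 knots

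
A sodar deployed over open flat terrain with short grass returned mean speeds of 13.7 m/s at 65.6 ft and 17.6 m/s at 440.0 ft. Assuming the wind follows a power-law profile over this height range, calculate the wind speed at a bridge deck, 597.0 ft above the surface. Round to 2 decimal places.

18.32 m/s

First find α: α = ln(V₂/V₁)/ln(z₂/z₁) = ln(17.6/13.7)/ln(440.0/65.6) = 0.25050/1.90320 = 0.1316
Extrapolate from 440.0 ft to 597.0 ft: V₃ = 17.6 × (597.0/440.0)^0.1316 = 17.6 × 1.0410 = 18.3213 m/s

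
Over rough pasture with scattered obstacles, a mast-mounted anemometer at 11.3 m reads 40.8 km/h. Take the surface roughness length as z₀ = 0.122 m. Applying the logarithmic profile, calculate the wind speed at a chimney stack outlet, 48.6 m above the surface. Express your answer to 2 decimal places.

53.94 km/h

Log law: V(z) ∝ ln(z/z₀), so V₂/V₁ = ln(z₂/z₀) / ln(z₁/z₀).
ln(48.6/0.122) = 5.9874, ln(11.3/0.122) = 4.5285
V₂ = 40.8 × 5.9874/4.5285 = 40.8 × 1.3221 = 53.9433 km/h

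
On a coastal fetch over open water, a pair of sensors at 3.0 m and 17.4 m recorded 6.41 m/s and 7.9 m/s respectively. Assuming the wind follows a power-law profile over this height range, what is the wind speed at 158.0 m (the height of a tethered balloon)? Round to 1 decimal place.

10.3 m/s

First find α: α = ln(V₂/V₁)/ln(z₂/z₁) = ln(7.9/6.41)/ln(17.4/3.0) = 0.20900/1.75786 = 0.1189
Extrapolate from 17.4 m to 158.0 m: V₃ = 7.9 × (158.0/17.4)^0.1189 = 7.9 × 1.2999 = 10.2693 m/s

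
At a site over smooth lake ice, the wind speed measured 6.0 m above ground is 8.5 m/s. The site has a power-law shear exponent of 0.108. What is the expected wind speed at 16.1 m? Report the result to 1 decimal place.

Power-law profile: V₂ = V₁ · (z₂/z₁)^α
V₂ = 8.5 × (16.1/6.0)^0.108 = 8.5 × (2.6833)^0.108
    = 8.5 × 1.1125 = 9.4562 m/s

9.5 m/s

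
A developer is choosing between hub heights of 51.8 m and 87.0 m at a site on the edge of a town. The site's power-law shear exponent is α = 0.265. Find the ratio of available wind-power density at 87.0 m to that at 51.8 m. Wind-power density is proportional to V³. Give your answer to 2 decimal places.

Speed ratio: V_B/V_A = (z_B/z_A)^α = (87.0/51.8)^0.265 = (1.6795)^0.265 = 1.14730
Power-density ratio: P_B/P_A = (V_B/V_A)³ = (1.14730)³ = 1.51017

1.51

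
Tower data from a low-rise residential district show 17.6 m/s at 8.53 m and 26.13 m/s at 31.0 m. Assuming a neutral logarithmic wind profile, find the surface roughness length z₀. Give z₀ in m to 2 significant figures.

Log law: V(z) ∝ ln(z/z₀). With r = V₁/V₂ = 17.6/26.13 = 0.67356,
r · ln(z₂/z₀) = ln(z₁/z₀) ⇒ ln z₀ = (ln z₁ − r·ln z₂)/(1 − r)
ln z₀ = (2.14359 − 0.67356×3.43399) / 0.32644 = -0.5189
z₀ = exp(-0.5189) = 0.5952 m

z₀ ≈ 0.60 m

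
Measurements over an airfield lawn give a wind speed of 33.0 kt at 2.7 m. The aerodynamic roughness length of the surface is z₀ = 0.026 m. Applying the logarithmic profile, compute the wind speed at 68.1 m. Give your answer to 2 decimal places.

Log law: V(z) ∝ ln(z/z₀), so V₂/V₁ = ln(z₂/z₀) / ln(z₁/z₀).
ln(68.1/0.026) = 7.8706, ln(2.7/0.026) = 4.6429
V₂ = 33.0 × 7.8706/4.6429 = 33.0 × 1.6952 = 55.9414 kt

55.94 kt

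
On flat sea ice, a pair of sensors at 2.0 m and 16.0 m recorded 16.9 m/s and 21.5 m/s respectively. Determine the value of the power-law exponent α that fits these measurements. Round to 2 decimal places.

α ≈ 0.12

Power law: V₂/V₁ = (z₂/z₁)^α ⇒ α = ln(V₂/V₁) / ln(z₂/z₁)
α = ln(21.5/16.9) / ln(16.0/2.0) = ln(1.2722) / ln(8.0000)
  = 0.24074 / 2.07944 = 0.11577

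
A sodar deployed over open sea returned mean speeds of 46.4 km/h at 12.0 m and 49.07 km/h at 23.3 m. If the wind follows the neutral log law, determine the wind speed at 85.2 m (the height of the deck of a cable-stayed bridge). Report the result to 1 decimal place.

Log law: V ∝ ln(z/z₀). From the pair, with r = V₁/V₂ = 0.94559,
ln z₀ = (ln z₁ − r·ln z₂)/(1 − r) = (2.4849 − 0.94559×3.1485)/0.05441 = -9.0464 → z₀ = 0.0001178 m
V₃ = V₁ · ln(z₃/z₀)/ln(z₁/z₀) = 46.4 × 13.4914/11.5313 = 54.2871 km/h

54.3 km/h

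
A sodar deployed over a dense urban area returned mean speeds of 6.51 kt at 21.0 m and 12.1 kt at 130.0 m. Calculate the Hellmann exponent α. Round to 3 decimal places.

α ≈ 0.340

Power law: V₂/V₁ = (z₂/z₁)^α ⇒ α = ln(V₂/V₁) / ln(z₂/z₁)
α = ln(12.1/6.51) / ln(130.0/21.0) = ln(1.8587) / ln(6.1905)
  = 0.61987 / 1.82301 = 0.34002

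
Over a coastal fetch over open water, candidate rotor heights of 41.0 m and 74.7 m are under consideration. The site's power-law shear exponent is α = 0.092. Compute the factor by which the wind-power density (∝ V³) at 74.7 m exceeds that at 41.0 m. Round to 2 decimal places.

Speed ratio: V_B/V_A = (z_B/z_A)^α = (74.7/41.0)^0.092 = (1.8220)^0.092 = 1.05674
Power-density ratio: P_B/P_A = (V_B/V_A)³ = (1.05674)³ = 1.18007

1.18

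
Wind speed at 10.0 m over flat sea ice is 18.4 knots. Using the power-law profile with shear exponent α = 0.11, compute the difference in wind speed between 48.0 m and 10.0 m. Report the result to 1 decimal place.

3.5 knots

Power law: V₂ = V₁ · (z₂/z₁)^α = 18.4 × (4.8000)^0.11 = 21.8652 knots
ΔV = 21.8652 − 18.4 = 3.4652 knots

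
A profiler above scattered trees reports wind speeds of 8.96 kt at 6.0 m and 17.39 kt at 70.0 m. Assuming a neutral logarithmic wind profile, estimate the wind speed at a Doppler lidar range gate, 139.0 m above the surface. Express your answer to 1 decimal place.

Log law: V ∝ ln(z/z₀). From the pair, with r = V₁/V₂ = 0.51524,
ln z₀ = (ln z₁ − r·ln z₂)/(1 − r) = (1.7918 − 0.51524×4.2485)/0.48476 = -0.8194 → z₀ = 0.4407 m
V₃ = V₁ · ln(z₃/z₀)/ln(z₁/z₀) = 8.96 × 5.7539/2.6112 = 19.7439 kt

19.7 kt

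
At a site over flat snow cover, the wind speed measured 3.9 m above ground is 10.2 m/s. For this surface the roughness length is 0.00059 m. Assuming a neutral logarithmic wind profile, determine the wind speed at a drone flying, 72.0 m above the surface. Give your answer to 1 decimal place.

Log law: V(z) ∝ ln(z/z₀), so V₂/V₁ = ln(z₂/z₀) / ln(z₁/z₀).
ln(72.0/0.00059) = 11.7121, ln(3.9/0.00059) = 8.7964
V₂ = 10.2 × 11.7121/8.7964 = 10.2 × 1.3315 = 13.5809 m/s

13.6 m/s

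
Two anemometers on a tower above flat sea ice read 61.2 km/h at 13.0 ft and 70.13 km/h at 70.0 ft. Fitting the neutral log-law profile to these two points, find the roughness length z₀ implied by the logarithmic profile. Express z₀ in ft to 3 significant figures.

z₀ ≈ 0.000127 ft

Log law: V(z) ∝ ln(z/z₀). With r = V₁/V₂ = 61.2/70.13 = 0.87267,
r · ln(z₂/z₀) = ln(z₁/z₀) ⇒ ln z₀ = (ln z₁ − r·ln z₂)/(1 − r)
ln z₀ = (2.56495 − 0.87267×4.24850) / 0.12733 = -8.9729
z₀ = exp(-8.9729) = 0.0001268 ft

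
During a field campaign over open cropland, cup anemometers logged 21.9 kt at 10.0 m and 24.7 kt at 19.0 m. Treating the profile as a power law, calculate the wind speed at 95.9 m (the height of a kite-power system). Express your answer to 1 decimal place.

33.5 kt

First find α: α = ln(V₂/V₁)/ln(z₂/z₁) = ln(24.7/21.9)/ln(19.0/10.0) = 0.12032/0.64185 = 0.1875
Extrapolate from 19.0 m to 95.9 m: V₃ = 24.7 × (95.9/19.0)^0.1875 = 24.7 × 1.3545 = 33.4571 kt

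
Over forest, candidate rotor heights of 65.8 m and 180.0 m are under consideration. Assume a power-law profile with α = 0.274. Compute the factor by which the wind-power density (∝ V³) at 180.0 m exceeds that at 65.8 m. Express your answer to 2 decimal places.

2.29

Speed ratio: V_B/V_A = (z_B/z_A)^α = (180.0/65.8)^0.274 = (2.7356)^0.274 = 1.31750
Power-density ratio: P_B/P_A = (V_B/V_A)³ = (1.31750)³ = 2.28693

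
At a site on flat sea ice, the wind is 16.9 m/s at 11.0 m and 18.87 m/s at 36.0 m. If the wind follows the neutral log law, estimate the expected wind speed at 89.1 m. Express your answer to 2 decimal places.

20.38 m/s

Log law: V ∝ ln(z/z₀). From the pair, with r = V₁/V₂ = 0.89560,
ln z₀ = (ln z₁ − r·ln z₂)/(1 − r) = (2.3979 − 0.89560×3.5835)/0.10440 = -7.7732 → z₀ = 0.0004209 m
V₃ = V₁ · ln(z₃/z₀)/ln(z₁/z₀) = 16.9 × 12.2630/10.1711 = 20.3758 m/s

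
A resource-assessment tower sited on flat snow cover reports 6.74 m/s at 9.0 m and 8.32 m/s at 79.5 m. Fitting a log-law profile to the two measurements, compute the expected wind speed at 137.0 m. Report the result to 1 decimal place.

8.7 m/s

Log law: V ∝ ln(z/z₀). From the pair, with r = V₁/V₂ = 0.81010,
ln z₀ = (ln z₁ − r·ln z₂)/(1 − r) = (2.1972 − 0.81010×4.3758)/0.18990 = -7.0960 → z₀ = 0.0008284 m
V₃ = V₁ · ln(z₃/z₀)/ln(z₁/z₀) = 6.74 × 12.0160/9.2932 = 8.7147 m/s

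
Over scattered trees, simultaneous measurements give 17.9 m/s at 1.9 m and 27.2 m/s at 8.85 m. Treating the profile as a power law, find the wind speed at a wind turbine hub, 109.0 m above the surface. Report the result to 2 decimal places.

First find α: α = ln(V₂/V₁)/ln(z₂/z₁) = ln(27.2/17.9)/ln(8.85/1.9) = 0.41842/1.53856 = 0.2720
Extrapolate from 8.85 m to 109.0 m: V₃ = 27.2 × (109.0/8.85)^0.2720 = 27.2 × 1.9795 = 53.8429 m/s

53.84 m/s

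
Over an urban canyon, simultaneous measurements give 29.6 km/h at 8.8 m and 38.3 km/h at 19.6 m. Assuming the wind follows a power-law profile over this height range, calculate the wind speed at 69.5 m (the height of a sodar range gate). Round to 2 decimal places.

57.56 km/h

First find α: α = ln(V₂/V₁)/ln(z₂/z₁) = ln(38.3/29.6)/ln(19.6/8.8) = 0.25768/0.80078 = 0.3218
Extrapolate from 19.6 m to 69.5 m: V₃ = 38.3 × (69.5/19.6)^0.3218 = 38.3 × 1.5028 = 57.5561 km/h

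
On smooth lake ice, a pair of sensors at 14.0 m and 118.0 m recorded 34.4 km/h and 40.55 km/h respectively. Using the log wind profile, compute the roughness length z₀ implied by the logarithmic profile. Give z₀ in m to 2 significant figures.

z₀ ≈ 0.000093 m

Log law: V(z) ∝ ln(z/z₀). With r = V₁/V₂ = 34.4/40.55 = 0.84834,
r · ln(z₂/z₀) = ln(z₁/z₀) ⇒ ln z₀ = (ln z₁ − r·ln z₂)/(1 − r)
ln z₀ = (2.63906 − 0.84834×4.77068) / 0.15166 = -9.2842
z₀ = exp(-9.2842) = 0.00009288 m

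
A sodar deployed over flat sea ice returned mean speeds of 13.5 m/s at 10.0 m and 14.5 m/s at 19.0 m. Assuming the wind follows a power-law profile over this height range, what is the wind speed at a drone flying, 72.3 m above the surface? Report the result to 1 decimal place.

16.8 m/s

First find α: α = ln(V₂/V₁)/ln(z₂/z₁) = ln(14.5/13.5)/ln(19.0/10.0) = 0.07146/0.64185 = 0.1113
Extrapolate from 19.0 m to 72.3 m: V₃ = 14.5 × (72.3/19.0)^0.1113 = 14.5 × 1.1604 = 16.8261 m/s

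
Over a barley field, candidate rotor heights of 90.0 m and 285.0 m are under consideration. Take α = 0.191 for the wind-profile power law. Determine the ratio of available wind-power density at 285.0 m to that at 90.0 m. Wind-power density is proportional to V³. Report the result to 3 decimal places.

Speed ratio: V_B/V_A = (z_B/z_A)^α = (285.0/90.0)^0.191 = (3.1667)^0.191 = 1.24628
Power-density ratio: P_B/P_A = (V_B/V_A)³ = (1.24628)³ = 1.93573

1.936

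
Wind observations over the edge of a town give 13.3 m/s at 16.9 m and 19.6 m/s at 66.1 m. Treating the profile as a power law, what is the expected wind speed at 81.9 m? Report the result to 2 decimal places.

20.83 m/s

First find α: α = ln(V₂/V₁)/ln(z₂/z₁) = ln(19.6/13.3)/ln(66.1/16.9) = 0.38777/1.36386 = 0.2843
Extrapolate from 66.1 m to 81.9 m: V₃ = 19.6 × (81.9/66.1)^0.2843 = 19.6 × 1.0628 = 20.8315 m/s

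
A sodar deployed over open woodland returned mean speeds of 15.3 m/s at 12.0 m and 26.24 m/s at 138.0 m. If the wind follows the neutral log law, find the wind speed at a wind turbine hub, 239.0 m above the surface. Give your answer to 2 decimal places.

28.70 m/s

Log law: V ∝ ln(z/z₀). From the pair, with r = V₁/V₂ = 0.58308,
ln z₀ = (ln z₁ − r·ln z₂)/(1 − r) = (2.4849 − 0.58308×4.9273)/0.41692 = -0.9308 → z₀ = 0.3942 m
V₃ = V₁ · ln(z₃/z₀)/ln(z₁/z₀) = 15.3 × 6.4073/3.4157 = 28.7001 m/s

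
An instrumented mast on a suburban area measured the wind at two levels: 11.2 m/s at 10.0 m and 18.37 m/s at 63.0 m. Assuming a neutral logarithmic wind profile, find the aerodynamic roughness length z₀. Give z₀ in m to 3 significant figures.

z₀ ≈ 0.564 m

Log law: V(z) ∝ ln(z/z₀). With r = V₁/V₂ = 11.2/18.37 = 0.60969,
r · ln(z₂/z₀) = ln(z₁/z₀) ⇒ ln z₀ = (ln z₁ − r·ln z₂)/(1 − r)
ln z₀ = (2.30259 − 0.60969×4.14313) / 0.39031 = -0.5725
z₀ = exp(-0.5725) = 0.5641 m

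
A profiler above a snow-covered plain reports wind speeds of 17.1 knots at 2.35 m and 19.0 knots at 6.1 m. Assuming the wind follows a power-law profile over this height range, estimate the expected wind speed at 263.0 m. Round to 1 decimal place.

First find α: α = ln(V₂/V₁)/ln(z₂/z₁) = ln(19.0/17.1)/ln(6.1/2.35) = 0.10536/0.95387 = 0.1105
Extrapolate from 6.1 m to 263.0 m: V₃ = 19.0 × (263.0/6.1)^0.1105 = 19.0 × 1.5155 = 28.7943 knots

28.8 knots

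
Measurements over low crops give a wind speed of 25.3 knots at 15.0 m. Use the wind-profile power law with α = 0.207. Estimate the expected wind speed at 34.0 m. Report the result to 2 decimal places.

Power-law profile: V₂ = V₁ · (z₂/z₁)^α
V₂ = 25.3 × (34.0/15.0)^0.207 = 25.3 × (2.2667)^0.207
    = 25.3 × 1.1846 = 29.9699 knots

29.97 knots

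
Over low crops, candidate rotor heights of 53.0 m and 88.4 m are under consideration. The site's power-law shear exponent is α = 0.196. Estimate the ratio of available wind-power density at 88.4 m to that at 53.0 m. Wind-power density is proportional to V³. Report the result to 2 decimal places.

Speed ratio: V_B/V_A = (z_B/z_A)^α = (88.4/53.0)^0.196 = (1.6679)^0.196 = 1.10547
Power-density ratio: P_B/P_A = (V_B/V_A)³ = (1.10547)³ = 1.35095

1.35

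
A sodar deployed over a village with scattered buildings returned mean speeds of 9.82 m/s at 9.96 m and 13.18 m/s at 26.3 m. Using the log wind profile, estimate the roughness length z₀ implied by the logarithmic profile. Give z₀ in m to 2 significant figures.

z₀ ≈ 0.58 m

Log law: V(z) ∝ ln(z/z₀). With r = V₁/V₂ = 9.82/13.18 = 0.74507,
r · ln(z₂/z₀) = ln(z₁/z₀) ⇒ ln z₀ = (ln z₁ − r·ln z₂)/(1 − r)
ln z₀ = (2.29858 − 0.74507×3.26957) / 0.25493 = -0.5393
z₀ = exp(-0.5393) = 0.5832 m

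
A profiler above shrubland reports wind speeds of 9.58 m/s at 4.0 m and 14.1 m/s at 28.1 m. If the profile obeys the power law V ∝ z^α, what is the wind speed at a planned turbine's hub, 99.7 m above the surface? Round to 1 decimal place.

First find α: α = ln(V₂/V₁)/ln(z₂/z₁) = ln(14.1/9.58)/ln(28.1/4.0) = 0.38650/1.94948 = 0.1983
Extrapolate from 28.1 m to 99.7 m: V₃ = 14.1 × (99.7/28.1)^0.1983 = 14.1 × 1.2854 = 18.1242 m/s

18.1 m/s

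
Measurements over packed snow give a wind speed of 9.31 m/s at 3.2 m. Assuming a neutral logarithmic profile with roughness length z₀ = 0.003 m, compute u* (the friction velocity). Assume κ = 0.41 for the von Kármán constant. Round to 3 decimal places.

u* ≈ 0.547 m/s

Log law: V(z) = (u*/κ) · ln(z/z₀) ⇒ u* = κ · V / ln(z/z₀)
u* = 0.41 × 9.31 / ln(3.2/0.003) = 0.41 × 9.31 / 6.9723
   = 3.8171 / 6.9723 = 0.5475 m/s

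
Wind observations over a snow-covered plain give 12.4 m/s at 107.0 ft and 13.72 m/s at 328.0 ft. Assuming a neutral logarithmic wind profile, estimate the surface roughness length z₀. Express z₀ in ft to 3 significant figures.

Log law: V(z) ∝ ln(z/z₀). With r = V₁/V₂ = 12.4/13.72 = 0.90379,
r · ln(z₂/z₀) = ln(z₁/z₀) ⇒ ln z₀ = (ln z₁ − r·ln z₂)/(1 − r)
ln z₀ = (4.67283 − 0.90379×5.79301) / 0.09621 = -5.8501
z₀ = exp(-5.8501) = 0.002880 ft

z₀ ≈ 0.00288 ft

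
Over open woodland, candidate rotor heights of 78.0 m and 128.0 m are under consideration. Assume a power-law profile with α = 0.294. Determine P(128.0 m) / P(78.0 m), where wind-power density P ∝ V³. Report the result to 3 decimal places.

1.548

Speed ratio: V_B/V_A = (z_B/z_A)^α = (128.0/78.0)^0.294 = (1.6410)^0.294 = 1.15676
Power-density ratio: P_B/P_A = (V_B/V_A)³ = (1.15676)³ = 1.54786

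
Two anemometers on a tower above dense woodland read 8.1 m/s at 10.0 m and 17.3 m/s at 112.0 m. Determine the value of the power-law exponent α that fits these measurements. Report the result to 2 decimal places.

α ≈ 0.31

Power law: V₂/V₁ = (z₂/z₁)^α ⇒ α = ln(V₂/V₁) / ln(z₂/z₁)
α = ln(17.3/8.1) / ln(112.0/10.0) = ln(2.1358) / ln(11.2000)
  = 0.75884 / 2.41591 = 0.31410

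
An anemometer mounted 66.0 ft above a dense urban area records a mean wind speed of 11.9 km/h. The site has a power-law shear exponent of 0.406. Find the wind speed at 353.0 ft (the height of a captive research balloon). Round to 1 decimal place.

Power-law profile: V₂ = V₁ · (z₂/z₁)^α
V₂ = 11.9 × (353.0/66.0)^0.406 = 11.9 × (5.3485)^0.406
    = 11.9 × 1.9754 = 23.5076 km/h

23.5 km/h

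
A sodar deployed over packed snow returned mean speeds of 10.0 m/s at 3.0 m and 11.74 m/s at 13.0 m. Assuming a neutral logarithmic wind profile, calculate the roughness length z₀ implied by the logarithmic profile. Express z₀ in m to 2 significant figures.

Log law: V(z) ∝ ln(z/z₀). With r = V₁/V₂ = 10.0/11.74 = 0.85179,
r · ln(z₂/z₀) = ln(z₁/z₀) ⇒ ln z₀ = (ln z₁ − r·ln z₂)/(1 − r)
ln z₀ = (1.09861 − 0.85179×2.56495) / 0.14821 = -7.3286
z₀ = exp(-7.3286) = 0.0006565 m

z₀ ≈ 0.00066 m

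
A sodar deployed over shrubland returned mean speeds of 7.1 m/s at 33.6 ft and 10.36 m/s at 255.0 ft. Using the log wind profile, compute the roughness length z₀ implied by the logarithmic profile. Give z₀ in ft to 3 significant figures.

z₀ ≈ 0.407 ft

Log law: V(z) ∝ ln(z/z₀). With r = V₁/V₂ = 7.1/10.36 = 0.68533,
r · ln(z₂/z₀) = ln(z₁/z₀) ⇒ ln z₀ = (ln z₁ − r·ln z₂)/(1 − r)
ln z₀ = (3.51453 − 0.68533×5.54126) / 0.31467 = -0.8995
z₀ = exp(-0.8995) = 0.4068 ft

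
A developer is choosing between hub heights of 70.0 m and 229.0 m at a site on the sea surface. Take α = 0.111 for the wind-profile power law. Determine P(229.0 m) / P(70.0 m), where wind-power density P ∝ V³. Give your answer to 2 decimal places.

1.48

Speed ratio: V_B/V_A = (z_B/z_A)^α = (229.0/70.0)^0.111 = (3.2714)^0.111 = 1.14061
Power-density ratio: P_B/P_A = (V_B/V_A)³ = (1.14061)³ = 1.48391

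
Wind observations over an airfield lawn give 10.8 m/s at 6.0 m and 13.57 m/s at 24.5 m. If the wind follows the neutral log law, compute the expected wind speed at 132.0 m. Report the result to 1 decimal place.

16.9 m/s

Log law: V ∝ ln(z/z₀). From the pair, with r = V₁/V₂ = 0.79587,
ln z₀ = (ln z₁ − r·ln z₂)/(1 − r) = (1.7918 − 0.79587×3.1987)/0.20413 = -3.6937 → z₀ = 0.02488 m
V₃ = V₁ · ln(z₃/z₀)/ln(z₁/z₀) = 10.8 × 8.5765/5.4854 = 16.8858 m/s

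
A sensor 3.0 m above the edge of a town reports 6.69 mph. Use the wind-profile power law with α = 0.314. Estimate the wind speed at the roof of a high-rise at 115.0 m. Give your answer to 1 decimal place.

Power-law profile: V₂ = V₁ · (z₂/z₁)^α
V₂ = 6.69 × (115.0/3.0)^0.314 = 6.69 × (38.3333)^0.314
    = 6.69 × 3.1423 = 21.0218 mph

21.0 mph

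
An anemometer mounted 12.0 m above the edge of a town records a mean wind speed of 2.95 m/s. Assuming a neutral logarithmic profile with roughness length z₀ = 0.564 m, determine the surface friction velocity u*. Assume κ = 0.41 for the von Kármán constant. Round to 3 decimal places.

Log law: V(z) = (u*/κ) · ln(z/z₀) ⇒ u* = κ · V / ln(z/z₀)
u* = 0.41 × 2.95 / ln(12.0/0.564) = 0.41 × 2.95 / 3.0576
   = 1.2095 / 3.0576 = 0.3956 m/s

u* ≈ 0.396 m/s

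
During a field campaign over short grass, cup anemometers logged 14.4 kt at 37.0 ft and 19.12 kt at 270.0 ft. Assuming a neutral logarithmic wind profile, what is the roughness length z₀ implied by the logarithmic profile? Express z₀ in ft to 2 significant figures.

Log law: V(z) ∝ ln(z/z₀). With r = V₁/V₂ = 14.4/19.12 = 0.75314,
r · ln(z₂/z₀) = ln(z₁/z₀) ⇒ ln z₀ = (ln z₁ − r·ln z₂)/(1 − r)
ln z₀ = (3.61092 − 0.75314×5.59842) / 0.24686 = -2.4527
z₀ = exp(-2.4527) = 0.08606 ft

z₀ ≈ 0.086 ft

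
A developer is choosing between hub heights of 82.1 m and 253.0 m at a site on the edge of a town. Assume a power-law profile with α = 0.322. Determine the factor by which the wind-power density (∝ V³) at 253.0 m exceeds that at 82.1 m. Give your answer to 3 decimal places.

Speed ratio: V_B/V_A = (z_B/z_A)^α = (253.0/82.1)^0.322 = (3.0816)^0.322 = 1.43677
Power-density ratio: P_B/P_A = (V_B/V_A)³ = (1.43677)³ = 2.96592

2.966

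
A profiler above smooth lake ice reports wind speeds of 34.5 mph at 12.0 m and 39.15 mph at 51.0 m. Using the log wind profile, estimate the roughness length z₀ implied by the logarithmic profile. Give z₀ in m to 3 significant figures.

Log law: V(z) ∝ ln(z/z₀). With r = V₁/V₂ = 34.5/39.15 = 0.88123,
r · ln(z₂/z₀) = ln(z₁/z₀) ⇒ ln z₀ = (ln z₁ − r·ln z₂)/(1 − r)
ln z₀ = (2.48491 − 0.88123×3.93183) / 0.11877 = -8.2503
z₀ = exp(-8.2503) = 0.0002612 m

z₀ ≈ 0.000261 m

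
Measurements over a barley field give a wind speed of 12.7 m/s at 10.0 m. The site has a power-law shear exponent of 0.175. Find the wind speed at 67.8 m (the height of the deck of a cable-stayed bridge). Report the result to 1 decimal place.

17.8 m/s

Power-law profile: V₂ = V₁ · (z₂/z₁)^α
V₂ = 12.7 × (67.8/10.0)^0.175 = 12.7 × (6.7800)^0.175
    = 12.7 × 1.3979 = 17.7529 m/s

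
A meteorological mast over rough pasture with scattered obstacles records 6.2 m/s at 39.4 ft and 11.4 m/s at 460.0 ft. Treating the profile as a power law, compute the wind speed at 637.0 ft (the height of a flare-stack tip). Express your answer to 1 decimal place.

12.4 m/s

First find α: α = ln(V₂/V₁)/ln(z₂/z₁) = ln(11.4/6.2)/ln(460.0/39.4) = 0.60906/2.45746 = 0.2478
Extrapolate from 460.0 ft to 637.0 ft: V₃ = 11.4 × (637.0/460.0)^0.2478 = 11.4 × 1.0840 = 12.3579 m/s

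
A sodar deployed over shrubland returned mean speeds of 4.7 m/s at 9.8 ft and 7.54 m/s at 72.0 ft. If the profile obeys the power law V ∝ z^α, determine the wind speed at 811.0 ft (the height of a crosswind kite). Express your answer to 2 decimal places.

First find α: α = ln(V₂/V₁)/ln(z₂/z₁) = ln(7.54/4.7)/ln(72.0/9.8) = 0.47266/1.99428 = 0.2370
Extrapolate from 72.0 ft to 811.0 ft: V₃ = 7.54 × (811.0/72.0)^0.2370 = 7.54 × 1.7752 = 13.3853 m/s

13.39 m/s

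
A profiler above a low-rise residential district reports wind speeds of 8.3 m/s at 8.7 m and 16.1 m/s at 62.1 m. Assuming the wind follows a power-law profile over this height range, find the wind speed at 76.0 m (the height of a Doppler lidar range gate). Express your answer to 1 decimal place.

First find α: α = ln(V₂/V₁)/ln(z₂/z₁) = ln(16.1/8.3)/ln(62.1/8.7) = 0.66256/1.96542 = 0.3371
Extrapolate from 62.1 m to 76.0 m: V₃ = 16.1 × (76.0/62.1)^0.3371 = 16.1 × 1.0705 = 17.2345 m/s

17.2 m/s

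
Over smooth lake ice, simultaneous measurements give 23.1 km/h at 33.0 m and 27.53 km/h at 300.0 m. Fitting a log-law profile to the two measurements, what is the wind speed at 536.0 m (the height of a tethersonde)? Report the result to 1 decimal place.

28.7 km/h

Log law: V ∝ ln(z/z₀). From the pair, with r = V₁/V₂ = 0.83908,
ln z₀ = (ln z₁ − r·ln z₂)/(1 − r) = (3.4965 − 0.83908×5.7038)/0.16092 = -8.0132 → z₀ = 0.0003311 m
V₃ = V₁ · ln(z₃/z₀)/ln(z₁/z₀) = 23.1 × 14.2973/11.5097 = 28.6948 km/h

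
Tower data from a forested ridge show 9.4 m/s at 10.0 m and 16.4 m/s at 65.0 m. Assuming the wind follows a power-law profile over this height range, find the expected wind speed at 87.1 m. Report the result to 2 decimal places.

First find α: α = ln(V₂/V₁)/ln(z₂/z₁) = ln(16.4/9.4)/ln(65.0/10.0) = 0.55657/1.87180 = 0.2973
Extrapolate from 65.0 m to 87.1 m: V₃ = 16.4 × (87.1/65.0)^0.2973 = 16.4 × 1.0909 = 17.8911 m/s

17.89 m/s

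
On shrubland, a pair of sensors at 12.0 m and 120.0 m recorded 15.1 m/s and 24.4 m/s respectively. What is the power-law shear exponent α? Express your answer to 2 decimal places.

α ≈ 0.21

Power law: V₂/V₁ = (z₂/z₁)^α ⇒ α = ln(V₂/V₁) / ln(z₂/z₁)
α = ln(24.4/15.1) / ln(120.0/12.0) = ln(1.6159) / ln(10.0000)
  = 0.47989 / 2.30259 = 0.20841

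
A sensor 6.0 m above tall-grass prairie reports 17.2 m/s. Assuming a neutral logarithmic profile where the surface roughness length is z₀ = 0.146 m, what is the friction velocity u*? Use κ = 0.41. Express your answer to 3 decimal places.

u* ≈ 1.898 m/s

Log law: V(z) = (u*/κ) · ln(z/z₀) ⇒ u* = κ · V / ln(z/z₀)
u* = 0.41 × 17.2 / ln(6.0/0.146) = 0.41 × 17.2 / 3.7159
   = 7.0520 / 3.7159 = 1.8978 m/s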